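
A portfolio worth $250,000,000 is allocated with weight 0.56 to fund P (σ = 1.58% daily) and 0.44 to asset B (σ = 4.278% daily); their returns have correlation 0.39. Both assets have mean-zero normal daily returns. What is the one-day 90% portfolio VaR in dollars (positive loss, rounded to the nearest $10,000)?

σ_p² = 0.56²·1.58² + 0.44²·4.278² + 2·0.39·0.56·0.44·1.58·4.278 = 5.6251 (%²).
σ_p = √5.6251 = 2.372%.
At 90%, z = 1.282.
VaR = 1.282 × 2.372% = 3.041%; on $250,000,000 that is $7,602,500.

$7,600,000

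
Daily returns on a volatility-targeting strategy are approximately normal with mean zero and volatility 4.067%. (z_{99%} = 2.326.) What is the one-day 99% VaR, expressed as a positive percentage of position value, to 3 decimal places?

9.460%

VaR = z·σ = 2.326 × 4.067% = 9.460%.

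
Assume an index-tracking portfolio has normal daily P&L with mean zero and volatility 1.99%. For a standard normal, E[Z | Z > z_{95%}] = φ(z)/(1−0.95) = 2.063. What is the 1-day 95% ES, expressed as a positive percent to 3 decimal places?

4.105%

ES = 1.99% × 2.063 = 4.105%.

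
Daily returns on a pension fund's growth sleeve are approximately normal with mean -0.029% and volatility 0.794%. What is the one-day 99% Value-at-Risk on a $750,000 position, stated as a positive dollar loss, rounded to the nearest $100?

$14,100

At 99% one-sided, z = 2.326.
VaR = −μ + z·σ = −(-0.029%) + 2.326 × 0.794% = 1.876%.
On $750,000: 0.01876 × $750,000 = $14,070.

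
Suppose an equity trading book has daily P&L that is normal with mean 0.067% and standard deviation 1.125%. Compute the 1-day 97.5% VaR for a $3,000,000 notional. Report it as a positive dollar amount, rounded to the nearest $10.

$64,140

At 97.5% one-sided, z = 1.960.
VaR = −μ + z·σ = −(0.067%) + 1.960 × 1.125% = 2.138%.
On $3,000,000: 0.02138 × $3,000,000 = $64,140.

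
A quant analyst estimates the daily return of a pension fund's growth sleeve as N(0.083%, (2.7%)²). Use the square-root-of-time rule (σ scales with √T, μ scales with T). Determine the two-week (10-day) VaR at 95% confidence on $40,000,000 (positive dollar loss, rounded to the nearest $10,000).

At 95%, z = 1.645.
σ_{10d} = 2.7% × √10 = 8.538%; μ_{10d} = 10 × 0.083% = 0.830%.
VaR = −(0.830%) + 1.645 × 8.538% = 13.215%.
On $40,000,000: 0.13215 × $40,000,000 = $5,286,000.

$5,290,000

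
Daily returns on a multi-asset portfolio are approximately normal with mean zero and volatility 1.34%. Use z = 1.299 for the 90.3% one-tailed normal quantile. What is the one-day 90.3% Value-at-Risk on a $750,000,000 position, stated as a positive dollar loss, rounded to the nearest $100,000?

$13,100,000

VaR = z·σ = 1.299 × 1.34% = 1.741%.
On $750,000,000: 0.01741 × $750,000,000 = $13,057,500.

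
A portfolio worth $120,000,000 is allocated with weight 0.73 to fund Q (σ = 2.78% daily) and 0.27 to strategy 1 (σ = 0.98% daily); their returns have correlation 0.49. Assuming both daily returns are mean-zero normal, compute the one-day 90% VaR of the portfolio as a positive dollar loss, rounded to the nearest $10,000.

$3,340,000

σ_p² = 0.73²·2.78² + 0.27²·0.98² + 2·0.49·0.73·0.27·2.78·0.98 = 4.7147 (%²).
σ_p = √4.7147 = 2.171%.
At 90%, z = 1.282.
VaR = 1.282 × 2.171% = 2.783%; on $120,000,000 that is $3,339,600.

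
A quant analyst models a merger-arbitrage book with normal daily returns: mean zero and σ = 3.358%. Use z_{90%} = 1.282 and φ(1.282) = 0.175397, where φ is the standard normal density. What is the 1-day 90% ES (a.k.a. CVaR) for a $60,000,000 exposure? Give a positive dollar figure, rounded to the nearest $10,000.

Tail multiplier: φ(z)/(1−α) = 0.175397 / 0.1 = 1.754.
ES = 3.358% × 1.754 = 5.890%.
On $60,000,000: 0.05890 × $60,000,000 = $3,534,000.

$3,530,000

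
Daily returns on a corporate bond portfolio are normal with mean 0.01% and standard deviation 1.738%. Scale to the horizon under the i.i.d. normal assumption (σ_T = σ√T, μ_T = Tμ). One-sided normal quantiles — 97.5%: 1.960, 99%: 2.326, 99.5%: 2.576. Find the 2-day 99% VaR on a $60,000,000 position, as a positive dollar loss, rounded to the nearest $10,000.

$3,420,000

σ_{2d} = 1.738% × √2 = 2.458%; μ_{2d} = 2 × 0.01% = 0.020%.
VaR = −(0.020%) + 2.326 × 2.458% = 5.697%.
On $60,000,000: 0.05697 × $60,000,000 = $3,418,200.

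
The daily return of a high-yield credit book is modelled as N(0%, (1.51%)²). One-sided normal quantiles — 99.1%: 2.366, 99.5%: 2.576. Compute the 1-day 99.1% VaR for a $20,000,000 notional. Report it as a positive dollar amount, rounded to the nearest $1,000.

$715,000

VaR = z·σ = 2.366 × 1.51% = 3.573%.
On $20,000,000: 0.03573 × $20,000,000 = $714,600.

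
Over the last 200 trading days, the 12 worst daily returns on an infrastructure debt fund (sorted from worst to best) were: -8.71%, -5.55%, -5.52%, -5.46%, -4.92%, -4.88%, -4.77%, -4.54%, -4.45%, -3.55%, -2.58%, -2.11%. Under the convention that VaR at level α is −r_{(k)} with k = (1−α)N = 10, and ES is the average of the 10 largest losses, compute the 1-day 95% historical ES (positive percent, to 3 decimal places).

The 10 worst returns sum to -52.35%.
ES = −(-52.35%) / 10 = 5.235%.

5.235%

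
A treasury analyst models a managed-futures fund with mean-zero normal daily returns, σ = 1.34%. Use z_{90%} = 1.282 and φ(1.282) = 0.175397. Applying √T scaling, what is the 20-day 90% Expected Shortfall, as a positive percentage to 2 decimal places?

10.51%

σ_{20d} = 1.34% × √20 = 5.993%.
ES multiplier = φ(z)/(1−α) = 0.175397/0.1 = 1.754.
ES = 5.993% × 1.754 = 10.512%.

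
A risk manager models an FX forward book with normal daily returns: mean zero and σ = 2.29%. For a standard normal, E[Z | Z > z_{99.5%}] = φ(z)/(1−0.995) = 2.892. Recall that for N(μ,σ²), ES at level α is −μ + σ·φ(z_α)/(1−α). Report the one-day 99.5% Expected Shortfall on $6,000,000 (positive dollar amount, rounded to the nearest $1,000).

$397,000

ES = 2.29% × 2.892 = 6.623%.
On $6,000,000: 0.06623 × $6,000,000 = $397,380.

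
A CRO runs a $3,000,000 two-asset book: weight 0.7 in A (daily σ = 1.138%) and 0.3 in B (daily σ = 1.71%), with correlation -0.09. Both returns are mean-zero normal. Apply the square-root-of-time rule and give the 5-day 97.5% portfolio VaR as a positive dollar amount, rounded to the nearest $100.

$119,400

σ_p = √(0.7²·1.138² + 0.3²·1.71² + 2·-0.09·0.7·0.3·1.138·1.71) = 0.908%.
σ_{5d} = 0.908% × √5 = 2.030%.
z(97.5%) = 1.960.
VaR = 1.960 × 2.030% = 3.979%; on $3,000,000 that is $119,370.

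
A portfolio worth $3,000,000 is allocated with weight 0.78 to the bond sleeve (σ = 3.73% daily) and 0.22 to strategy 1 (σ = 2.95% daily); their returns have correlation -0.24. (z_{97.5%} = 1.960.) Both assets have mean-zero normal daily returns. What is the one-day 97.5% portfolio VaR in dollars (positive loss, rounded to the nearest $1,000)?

$166,000

σ_p² = 0.78²·3.73² + 0.22²·2.95² + 2·-0.24·0.78·0.22·3.73·2.95 = 7.9795 (%²).
σ_p = √7.9795 = 2.825%.
VaR = 1.960 × 2.825% = 5.537%; on $3,000,000 that is $166,110.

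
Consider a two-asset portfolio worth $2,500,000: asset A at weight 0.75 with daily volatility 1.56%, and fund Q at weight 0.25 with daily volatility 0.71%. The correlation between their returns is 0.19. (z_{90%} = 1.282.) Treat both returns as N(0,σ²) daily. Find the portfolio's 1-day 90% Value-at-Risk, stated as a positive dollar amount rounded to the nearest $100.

$39,000

σ_p² = 0.75²·1.56² + 0.25²·0.71² + 2·0.19·0.75·0.25·1.56·0.71 = 1.4793 (%²).
σ_p = √1.4793 = 1.216%.
VaR = 1.282 × 1.216% = 1.559%; on $2,500,000 that is $38,975.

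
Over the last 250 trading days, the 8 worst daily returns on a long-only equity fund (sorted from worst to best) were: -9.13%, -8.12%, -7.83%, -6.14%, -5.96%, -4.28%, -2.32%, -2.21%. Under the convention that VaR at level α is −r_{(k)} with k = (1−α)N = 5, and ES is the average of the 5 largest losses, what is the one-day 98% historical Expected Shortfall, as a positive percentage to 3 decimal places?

The 5 worst returns sum to -37.18%.
ES = −(-37.18%) / 5 = 7.436%.

7.436%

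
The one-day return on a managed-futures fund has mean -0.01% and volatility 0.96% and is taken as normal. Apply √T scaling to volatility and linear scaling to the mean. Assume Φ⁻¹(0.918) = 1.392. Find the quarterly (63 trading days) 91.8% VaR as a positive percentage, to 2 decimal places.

11.24%

σ_{63d} = 0.96% × √63 = 7.620%; μ_{63d} = 63 × -0.01% = -0.630%.
VaR = −(-0.630%) + 1.392 × 7.620% = 11.237%.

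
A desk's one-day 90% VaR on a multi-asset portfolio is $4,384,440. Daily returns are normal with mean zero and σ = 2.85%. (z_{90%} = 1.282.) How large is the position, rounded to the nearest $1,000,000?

$120,000,000

VaR as a fraction of value: z·σ = 1.282 × 2.85% = 3.6537%.
Position = $4,384,440 / 0.036537 = $120,000,000.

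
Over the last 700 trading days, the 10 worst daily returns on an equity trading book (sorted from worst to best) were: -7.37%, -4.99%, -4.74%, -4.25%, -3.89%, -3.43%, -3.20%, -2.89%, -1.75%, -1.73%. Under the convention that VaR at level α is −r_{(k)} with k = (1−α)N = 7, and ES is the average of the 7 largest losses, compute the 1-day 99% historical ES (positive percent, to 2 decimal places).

The 7 worst returns sum to -31.87%.
ES = −(-31.87%) / 7 = 4.5528…% ≈ 4.55%.

4.55%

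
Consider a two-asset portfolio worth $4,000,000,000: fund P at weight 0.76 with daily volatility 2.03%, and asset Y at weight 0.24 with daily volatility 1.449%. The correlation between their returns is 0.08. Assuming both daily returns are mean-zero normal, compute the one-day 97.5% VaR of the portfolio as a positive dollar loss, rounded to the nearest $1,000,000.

$126,000,000

σ_p² = 0.76²·2.03² + 0.24²·1.449² + 2·0.08·0.76·0.24·2.03·1.449 = 2.5870 (%²).
σ_p = √2.5870 = 1.608%.
At 97.5%, z = 1.960.
VaR = 1.960 × 1.608% = 3.152%; on $4,000,000,000 that is $126,080,000.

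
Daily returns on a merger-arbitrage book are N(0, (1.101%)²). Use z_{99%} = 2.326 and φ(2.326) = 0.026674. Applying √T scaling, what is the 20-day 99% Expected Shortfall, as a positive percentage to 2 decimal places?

σ_{20d} = 1.101% × √20 = 4.924%.
ES multiplier = φ(z)/(1−α) = 0.026674/0.01 = 2.667.
ES = 4.924% × 2.667 = 13.132%.

13.13%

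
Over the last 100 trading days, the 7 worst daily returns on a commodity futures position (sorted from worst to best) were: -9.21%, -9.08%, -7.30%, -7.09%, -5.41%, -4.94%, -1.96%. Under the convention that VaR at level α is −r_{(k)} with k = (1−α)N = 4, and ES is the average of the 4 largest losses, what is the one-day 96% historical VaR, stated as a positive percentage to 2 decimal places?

k = 4; the 4th lowest return is -7.09%, so VaR = 7.09%.

7.09%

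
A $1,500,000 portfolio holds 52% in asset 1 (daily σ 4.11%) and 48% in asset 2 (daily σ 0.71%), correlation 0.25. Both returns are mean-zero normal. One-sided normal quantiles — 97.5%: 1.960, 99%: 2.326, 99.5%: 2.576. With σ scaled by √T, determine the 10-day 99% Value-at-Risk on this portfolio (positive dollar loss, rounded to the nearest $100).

$247,900

σ_p = √(0.52²·4.11² + 0.48²·0.71² + 2·0.25·0.52·0.48·4.11·0.71) = 2.247%.
σ_{10d} = 2.247% × √10 = 7.106%.
VaR = 2.326 × 7.106% = 16.529%; on $1,500,000 that is $247,935.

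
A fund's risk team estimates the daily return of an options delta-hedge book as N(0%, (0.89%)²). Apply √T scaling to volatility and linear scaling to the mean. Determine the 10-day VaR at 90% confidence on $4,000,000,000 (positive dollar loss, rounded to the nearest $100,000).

$144,300,000

At 90%, z = 1.282.
σ_{10d} = 0.89% × √10 = 2.814%.
VaR = 1.282 × 2.814% = 3.608%.
On $4,000,000,000: 0.03608 × $4,000,000,000 = $144,320,000.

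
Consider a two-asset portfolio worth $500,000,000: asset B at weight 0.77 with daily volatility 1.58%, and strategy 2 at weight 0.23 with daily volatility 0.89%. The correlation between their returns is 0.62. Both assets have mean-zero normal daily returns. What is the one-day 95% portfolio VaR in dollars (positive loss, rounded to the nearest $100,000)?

σ_p² = 0.77²·1.58² + 0.23²·0.89² + 2·0.62·0.77·0.23·1.58·0.89 = 1.8308 (%²).
σ_p = √1.8308 = 1.353%.
At 95%, z = 1.645.
VaR = 1.645 × 1.353% = 2.226%; on $500,000,000 that is $11,130,000.

$11,100,000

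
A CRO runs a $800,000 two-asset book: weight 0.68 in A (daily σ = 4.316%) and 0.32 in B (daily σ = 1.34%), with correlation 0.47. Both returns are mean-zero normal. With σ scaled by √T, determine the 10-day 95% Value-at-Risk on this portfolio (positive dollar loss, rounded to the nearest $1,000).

σ_p = √(0.68²·4.316² + 0.32²·1.34² + 2·0.47·0.68·0.32·4.316·1.34) = 3.159%.
σ_{10d} = 3.159% × √10 = 9.990%.
z(95%) = 1.645.
VaR = 1.645 × 9.990% = 16.434%; on $800,000 that is $131,472.

$131,000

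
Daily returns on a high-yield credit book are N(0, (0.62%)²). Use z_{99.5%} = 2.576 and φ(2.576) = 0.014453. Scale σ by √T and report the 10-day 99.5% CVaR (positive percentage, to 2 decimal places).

5.67%

σ_{10d} = 0.62% × √10 = 1.961%.
ES multiplier = φ(z)/(1−α) = 0.014453/0.005 = 2.891.
ES = 1.961% × 2.891 = 5.669%.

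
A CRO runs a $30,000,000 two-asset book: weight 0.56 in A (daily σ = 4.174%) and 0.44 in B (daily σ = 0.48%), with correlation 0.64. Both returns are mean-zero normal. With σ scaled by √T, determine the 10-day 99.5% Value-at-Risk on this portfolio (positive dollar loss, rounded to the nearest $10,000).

σ_p = √(0.56²·4.174² + 0.44²·0.48² + 2·0.64·0.56·0.44·4.174·0.48) = 2.478%.
σ_{10d} = 2.478% × √10 = 7.836%.
z(99.5%) = 2.576.
VaR = 2.576 × 7.836% = 20.186%; on $30,000,000 that is $6,055,800.

$6,060,000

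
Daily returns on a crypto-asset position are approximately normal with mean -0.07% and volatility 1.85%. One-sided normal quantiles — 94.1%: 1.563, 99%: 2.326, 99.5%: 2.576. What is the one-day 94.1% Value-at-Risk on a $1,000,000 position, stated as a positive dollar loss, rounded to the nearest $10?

$29,620

VaR = −μ + z·σ = −(-0.07%) + 1.563 × 1.85% = 2.962%.
On $1,000,000: 0.02962 × $1,000,000 = $29,620.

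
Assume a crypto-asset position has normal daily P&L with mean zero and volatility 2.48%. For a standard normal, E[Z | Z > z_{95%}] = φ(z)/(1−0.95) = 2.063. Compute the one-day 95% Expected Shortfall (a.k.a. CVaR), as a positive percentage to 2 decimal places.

ES = 2.48% × 2.063 = 5.116%.

5.12%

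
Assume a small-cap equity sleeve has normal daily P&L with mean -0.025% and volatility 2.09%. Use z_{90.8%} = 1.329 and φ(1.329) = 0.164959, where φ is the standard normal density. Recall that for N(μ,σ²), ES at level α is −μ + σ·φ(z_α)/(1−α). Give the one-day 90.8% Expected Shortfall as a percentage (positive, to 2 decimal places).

3.77%

Tail multiplier: φ(z)/(1−α) = 0.164959 / 0.092 = 1.793.
ES = −(-0.025%) + 2.09% × 1.793 = 3.772%.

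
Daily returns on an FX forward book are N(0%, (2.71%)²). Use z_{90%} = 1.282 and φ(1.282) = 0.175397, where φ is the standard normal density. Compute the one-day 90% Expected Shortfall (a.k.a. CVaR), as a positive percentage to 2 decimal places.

4.75%

Tail multiplier: φ(z)/(1−α) = 0.175397 / 0.1 = 1.754.
ES = 2.71% × 1.754 = 4.753%.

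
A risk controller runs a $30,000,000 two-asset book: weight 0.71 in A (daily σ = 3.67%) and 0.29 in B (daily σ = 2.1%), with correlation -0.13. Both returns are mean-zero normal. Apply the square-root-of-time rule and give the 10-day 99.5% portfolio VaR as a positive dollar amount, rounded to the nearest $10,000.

σ_p = √(0.71²·3.67² + 0.29²·2.1² + 2·-0.13·0.71·0.29·3.67·2.1) = 2.598%.
σ_{10d} = 2.598% × √10 = 8.216%.
z(99.5%) = 2.576.
VaR = 2.576 × 8.216% = 21.164%; on $30,000,000 that is $6,349,200.

$6,350,000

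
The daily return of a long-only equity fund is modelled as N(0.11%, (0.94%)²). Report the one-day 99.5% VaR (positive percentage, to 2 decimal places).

At 99.5% one-sided, z = 2.576.
VaR = −μ + z·σ = −(0.11%) + 2.576 × 0.94% = 2.311%.

2.31%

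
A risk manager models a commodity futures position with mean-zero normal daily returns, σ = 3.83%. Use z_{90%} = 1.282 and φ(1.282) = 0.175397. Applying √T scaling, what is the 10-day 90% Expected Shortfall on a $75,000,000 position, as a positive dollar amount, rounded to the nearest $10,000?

σ_{10d} = 3.83% × √10 = 12.112%.
ES multiplier = φ(z)/(1−α) = 0.175397/0.1 = 1.754.
ES = 12.112% × 1.754 = 21.244%; on $75,000,000: $15,933,000.

$15,930,000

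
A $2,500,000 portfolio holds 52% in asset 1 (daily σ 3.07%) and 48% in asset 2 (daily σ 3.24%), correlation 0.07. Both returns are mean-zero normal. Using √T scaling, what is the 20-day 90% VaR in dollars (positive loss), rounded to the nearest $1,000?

σ_p = √(0.52²·3.07² + 0.48²·3.24² + 2·0.07·0.52·0.48·3.07·3.24) = 2.305%.
σ_{20d} = 2.305% × √20 = 10.308%.
z(90%) = 1.282.
VaR = 1.282 × 10.308% = 13.215%; on $2,500,000 that is $330,375.

$330,000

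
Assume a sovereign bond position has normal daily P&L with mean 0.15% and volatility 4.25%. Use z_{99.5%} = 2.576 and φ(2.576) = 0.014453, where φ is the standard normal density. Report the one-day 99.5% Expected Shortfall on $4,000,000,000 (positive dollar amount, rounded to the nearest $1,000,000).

$485,000,000

Tail multiplier: φ(z)/(1−α) = 0.014453 / 0.005 = 2.891.
ES = −(0.15%) + 4.25% × 2.891 = 12.137%.
On $4,000,000,000: 0.12137 × $4,000,000,000 = $485,480,000.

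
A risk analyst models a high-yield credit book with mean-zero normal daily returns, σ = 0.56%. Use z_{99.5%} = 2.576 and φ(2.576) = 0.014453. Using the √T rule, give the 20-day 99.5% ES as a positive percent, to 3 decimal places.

σ_{20d} = 0.56% × √20 = 2.504%.
ES multiplier = φ(z)/(1−α) = 0.014453/0.005 = 2.891.
ES = 2.504% × 2.891 = 7.239%.

7.239%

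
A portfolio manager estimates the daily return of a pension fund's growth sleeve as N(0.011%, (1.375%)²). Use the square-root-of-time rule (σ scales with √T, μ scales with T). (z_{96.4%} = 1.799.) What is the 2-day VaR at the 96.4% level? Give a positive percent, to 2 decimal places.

3.48%

σ_{2d} = 1.375% × √2 = 1.945%; μ_{2d} = 2 × 0.011% = 0.022%.
VaR = −(0.022%) + 1.799 × 1.945% = 3.477%.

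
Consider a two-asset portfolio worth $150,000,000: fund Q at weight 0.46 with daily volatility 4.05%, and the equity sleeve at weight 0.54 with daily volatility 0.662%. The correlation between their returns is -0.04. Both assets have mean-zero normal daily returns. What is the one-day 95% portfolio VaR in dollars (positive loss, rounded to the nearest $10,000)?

σ_p² = 0.46²·4.05² + 0.54²·0.662² + 2·-0.04·0.46·0.54·4.05·0.662 = 3.5453 (%²).
σ_p = √3.5453 = 1.883%.
At 95%, z = 1.645.
VaR = 1.645 × 1.883% = 3.098%; on $150,000,000 that is $4,647,000.

$4,650,000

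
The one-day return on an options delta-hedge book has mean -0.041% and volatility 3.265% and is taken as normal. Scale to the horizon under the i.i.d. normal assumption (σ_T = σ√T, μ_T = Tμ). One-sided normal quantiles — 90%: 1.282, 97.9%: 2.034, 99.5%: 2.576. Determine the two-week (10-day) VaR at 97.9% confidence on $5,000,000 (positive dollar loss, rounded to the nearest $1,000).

$1,071,000

σ_{10d} = 3.265% × √10 = 10.325%; μ_{10d} = 10 × -0.041% = -0.410%.
VaR = −(-0.410%) + 2.034 × 10.325% = 21.411%.
On $5,000,000: 0.21411 × $5,000,000 = $1,070,550.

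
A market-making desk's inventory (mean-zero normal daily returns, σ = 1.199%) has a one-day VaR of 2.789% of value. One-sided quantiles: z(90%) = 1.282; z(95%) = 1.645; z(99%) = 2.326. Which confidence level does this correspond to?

99%

Implied z = VaR/σ = 2.789 / 1.199 = 2.326.
This matches z(99%) = 2.326.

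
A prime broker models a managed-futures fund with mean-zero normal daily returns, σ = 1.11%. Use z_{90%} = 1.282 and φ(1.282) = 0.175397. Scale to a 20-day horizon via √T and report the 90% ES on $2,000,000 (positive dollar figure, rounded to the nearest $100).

σ_{20d} = 1.11% × √20 = 4.964%.
ES multiplier = φ(z)/(1−α) = 0.175397/0.1 = 1.754.
ES = 4.964% × 1.754 = 8.707%; on $2,000,000: $174,140.

$174,100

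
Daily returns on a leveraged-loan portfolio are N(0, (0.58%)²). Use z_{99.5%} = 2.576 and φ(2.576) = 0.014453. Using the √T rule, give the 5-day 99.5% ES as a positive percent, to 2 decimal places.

σ_{5d} = 0.58% × √5 = 1.297%.
ES multiplier = φ(z)/(1−α) = 0.014453/0.005 = 2.891.
ES = 1.297% × 2.891 = 3.750%.

3.75%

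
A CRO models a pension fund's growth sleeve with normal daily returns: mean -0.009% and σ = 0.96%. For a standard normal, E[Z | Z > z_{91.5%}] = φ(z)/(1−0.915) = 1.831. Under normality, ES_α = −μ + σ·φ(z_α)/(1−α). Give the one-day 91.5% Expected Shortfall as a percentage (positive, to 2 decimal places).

ES = −(-0.009%) + 0.96% × 1.831 = 1.767%.

1.77%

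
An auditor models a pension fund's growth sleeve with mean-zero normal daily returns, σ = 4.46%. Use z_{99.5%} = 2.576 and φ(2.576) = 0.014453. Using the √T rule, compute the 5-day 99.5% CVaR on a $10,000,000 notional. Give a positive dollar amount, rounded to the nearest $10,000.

σ_{5d} = 4.46% × √5 = 9.973%.
ES multiplier = φ(z)/(1−α) = 0.014453/0.005 = 2.891.
ES = 9.973% × 2.891 = 28.832%; on $10,000,000: $2,883,200.

$2,880,000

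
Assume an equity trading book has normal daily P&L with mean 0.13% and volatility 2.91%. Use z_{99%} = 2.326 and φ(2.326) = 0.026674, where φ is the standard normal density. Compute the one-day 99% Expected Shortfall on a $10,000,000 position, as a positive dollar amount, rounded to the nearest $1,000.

$763,000

Tail multiplier: φ(z)/(1−α) = 0.026674 / 0.01 = 2.667.
ES = −(0.13%) + 2.91% × 2.667 = 7.631%.
On $10,000,000: 0.07631 × $10,000,000 = $763,100.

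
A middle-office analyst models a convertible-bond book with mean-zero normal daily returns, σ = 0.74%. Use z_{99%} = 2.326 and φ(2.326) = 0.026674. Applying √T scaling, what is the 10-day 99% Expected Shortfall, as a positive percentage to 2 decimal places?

σ_{10d} = 0.74% × √10 = 2.340%.
ES multiplier = φ(z)/(1−α) = 0.026674/0.01 = 2.667.
ES = 2.340% × 2.667 = 6.241%.

6.24%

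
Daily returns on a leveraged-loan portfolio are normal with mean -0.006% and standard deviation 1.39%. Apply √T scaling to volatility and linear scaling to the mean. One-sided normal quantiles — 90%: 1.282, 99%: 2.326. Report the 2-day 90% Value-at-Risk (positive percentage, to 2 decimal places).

σ_{2d} = 1.39% × √2 = 1.966%; μ_{2d} = 2 × -0.006% = -0.012%.
VaR = −(-0.012%) + 1.282 × 1.966% = 2.532%.

2.53%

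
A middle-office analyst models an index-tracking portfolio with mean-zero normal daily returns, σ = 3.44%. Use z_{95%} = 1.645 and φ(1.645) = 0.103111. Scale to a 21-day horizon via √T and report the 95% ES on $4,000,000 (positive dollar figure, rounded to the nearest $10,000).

σ_{21d} = 3.44% × √21 = 15.764%.
ES multiplier = φ(z)/(1−α) = 0.103111/0.05 = 2.062.
ES = 15.764% × 2.062 = 32.505%; on $4,000,000: $1,300,200.

$1,300,000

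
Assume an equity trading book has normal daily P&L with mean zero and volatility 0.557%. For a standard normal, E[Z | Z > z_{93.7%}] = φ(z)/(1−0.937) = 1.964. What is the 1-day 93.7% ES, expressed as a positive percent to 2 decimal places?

1.09%

ES = 0.557% × 1.964 = 1.094%.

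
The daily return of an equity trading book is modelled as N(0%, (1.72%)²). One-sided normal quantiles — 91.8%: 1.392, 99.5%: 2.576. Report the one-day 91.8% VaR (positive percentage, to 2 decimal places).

VaR = z·σ = 1.392 × 1.72% = 2.394%.

2.39%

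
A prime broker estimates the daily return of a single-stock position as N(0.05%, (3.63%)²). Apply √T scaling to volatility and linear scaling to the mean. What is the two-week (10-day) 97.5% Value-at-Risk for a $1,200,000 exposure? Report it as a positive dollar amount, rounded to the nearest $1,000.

$264,000

At 97.5%, z = 1.960.
σ_{10d} = 3.63% × √10 = 11.479%; μ_{10d} = 10 × 0.05% = 0.500%.
VaR = −(0.500%) + 1.960 × 11.479% = 21.999%.
On $1,200,000: 0.21999 × $1,200,000 = $263,988.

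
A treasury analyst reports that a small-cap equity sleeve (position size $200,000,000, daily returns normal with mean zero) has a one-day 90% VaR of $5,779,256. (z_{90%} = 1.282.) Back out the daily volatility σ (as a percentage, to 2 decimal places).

VaR as a fraction: $5,779,256 / $200,000,000 = 2.890%.
σ = VaR / z = 2.890% / 1.282 = 2.254%.

2.25%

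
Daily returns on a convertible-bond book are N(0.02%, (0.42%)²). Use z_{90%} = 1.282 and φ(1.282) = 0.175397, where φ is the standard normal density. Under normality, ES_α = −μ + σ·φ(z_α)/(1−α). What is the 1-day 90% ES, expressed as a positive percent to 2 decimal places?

0.72%

Tail multiplier: φ(z)/(1−α) = 0.175397 / 0.1 = 1.754.
ES = −(0.02%) + 0.42% × 1.754 = 0.717%.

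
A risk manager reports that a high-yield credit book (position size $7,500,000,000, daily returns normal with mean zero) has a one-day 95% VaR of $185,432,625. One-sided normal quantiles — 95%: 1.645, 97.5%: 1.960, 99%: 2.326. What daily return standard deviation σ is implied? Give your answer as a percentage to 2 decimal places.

1.50%

VaR as a fraction: $185,432,625 / $7,500,000,000 = 2.472%.
σ = VaR / z = 2.472% / 1.645 = 1.503%.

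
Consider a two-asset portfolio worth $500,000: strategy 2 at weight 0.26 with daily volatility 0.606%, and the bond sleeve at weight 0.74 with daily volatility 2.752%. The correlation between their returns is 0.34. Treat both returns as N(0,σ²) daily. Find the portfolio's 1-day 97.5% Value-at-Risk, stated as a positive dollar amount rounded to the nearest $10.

σ_p² = 0.26²·0.606² + 0.74²·2.752² + 2·0.34·0.26·0.74·0.606·2.752 = 4.3903 (%²).
σ_p = √4.3903 = 2.095%.
At 97.5%, z = 1.960.
VaR = 1.960 × 2.095% = 4.106%; on $500,000 that is $20,530.

$20,530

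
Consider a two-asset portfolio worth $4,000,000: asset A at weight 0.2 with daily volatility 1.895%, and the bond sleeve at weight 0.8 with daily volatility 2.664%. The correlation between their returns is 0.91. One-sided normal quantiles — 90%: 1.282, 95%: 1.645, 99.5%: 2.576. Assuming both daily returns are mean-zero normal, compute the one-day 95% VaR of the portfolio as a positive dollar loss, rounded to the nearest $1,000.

$163,000

σ_p² = 0.2²·1.895² + 0.8²·2.664² + 2·0.91·0.2·0.8·1.895·2.664 = 6.1557 (%²).
σ_p = √6.1557 = 2.481%.
VaR = 1.645 × 2.481% = 4.081%; on $4,000,000 that is $163,240.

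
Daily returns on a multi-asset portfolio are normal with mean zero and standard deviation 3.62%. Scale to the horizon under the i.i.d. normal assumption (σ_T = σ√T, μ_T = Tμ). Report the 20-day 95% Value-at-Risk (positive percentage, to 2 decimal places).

At 95%, z = 1.645.
σ_{20d} = 3.62% × √20 = 16.189%.
VaR = 1.645 × 16.189% = 26.631%.

26.63%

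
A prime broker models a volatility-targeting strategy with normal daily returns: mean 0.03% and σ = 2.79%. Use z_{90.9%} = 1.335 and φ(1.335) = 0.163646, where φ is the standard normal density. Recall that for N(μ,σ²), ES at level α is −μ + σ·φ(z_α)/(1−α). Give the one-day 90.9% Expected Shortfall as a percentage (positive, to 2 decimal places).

Tail multiplier: φ(z)/(1−α) = 0.163646 / 0.091 = 1.798.
ES = −(0.03%) + 2.79% × 1.798 = 4.986%.

4.99%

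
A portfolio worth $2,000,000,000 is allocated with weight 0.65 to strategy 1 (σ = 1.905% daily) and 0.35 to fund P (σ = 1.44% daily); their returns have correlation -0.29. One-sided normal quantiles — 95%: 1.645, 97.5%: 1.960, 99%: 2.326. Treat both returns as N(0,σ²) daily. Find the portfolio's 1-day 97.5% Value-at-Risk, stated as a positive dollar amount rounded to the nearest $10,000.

$46,800,000

σ_p² = 0.65²·1.905² + 0.35²·1.44² + 2·-0.29·0.65·0.35·1.905·1.44 = 1.4253 (%²).
σ_p = √1.4253 = 1.194%.
VaR = 1.960 × 1.194% = 2.340%; on $2,000,000,000 that is $46,800,000.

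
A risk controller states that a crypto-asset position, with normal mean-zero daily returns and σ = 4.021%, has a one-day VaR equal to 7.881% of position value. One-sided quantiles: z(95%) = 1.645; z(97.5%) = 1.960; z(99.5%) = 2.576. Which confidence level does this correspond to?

Implied z = VaR/σ = 7.881 / 4.021 = 1.960.
This matches z(97.5%) = 1.960.

97.5%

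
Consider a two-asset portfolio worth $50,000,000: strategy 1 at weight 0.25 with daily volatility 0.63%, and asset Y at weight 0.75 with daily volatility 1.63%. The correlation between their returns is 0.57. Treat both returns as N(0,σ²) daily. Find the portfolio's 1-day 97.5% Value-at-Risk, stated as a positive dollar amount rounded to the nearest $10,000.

σ_p² = 0.25²·0.63² + 0.75²·1.63² + 2·0.57·0.25·0.75·0.63·1.63 = 1.7388 (%²).
σ_p = √1.7388 = 1.319%.
At 97.5%, z = 1.960.
VaR = 1.960 × 1.319% = 2.585%; on $50,000,000 that is $1,292,500.

$1,290,000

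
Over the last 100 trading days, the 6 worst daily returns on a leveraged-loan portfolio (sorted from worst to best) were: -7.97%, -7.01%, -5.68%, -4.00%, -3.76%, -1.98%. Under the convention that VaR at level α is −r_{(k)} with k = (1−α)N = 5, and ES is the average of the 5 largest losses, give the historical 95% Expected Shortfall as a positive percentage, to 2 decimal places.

5.68%

The 5 worst returns sum to -28.42%.
ES = −(-28.42%) / 5 = 5.684% ≈ 5.68%.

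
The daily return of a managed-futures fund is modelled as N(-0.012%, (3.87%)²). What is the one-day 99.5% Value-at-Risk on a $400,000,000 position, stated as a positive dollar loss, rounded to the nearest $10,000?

At 99.5% one-sided, z = 2.576.
VaR = −μ + z·σ = −(-0.012%) + 2.576 × 3.87% = 9.981%.
On $400,000,000: 0.09981 × $400,000,000 = $39,924,000.

$39,920,000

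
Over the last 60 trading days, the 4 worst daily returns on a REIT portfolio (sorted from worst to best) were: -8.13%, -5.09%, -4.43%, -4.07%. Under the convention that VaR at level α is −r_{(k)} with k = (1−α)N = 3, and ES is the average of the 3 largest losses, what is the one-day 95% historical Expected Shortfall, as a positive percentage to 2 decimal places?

The 3 worst returns sum to -17.65%.
ES = −(-17.65%) / 3 = 5.8833…% ≈ 5.88%.

5.88%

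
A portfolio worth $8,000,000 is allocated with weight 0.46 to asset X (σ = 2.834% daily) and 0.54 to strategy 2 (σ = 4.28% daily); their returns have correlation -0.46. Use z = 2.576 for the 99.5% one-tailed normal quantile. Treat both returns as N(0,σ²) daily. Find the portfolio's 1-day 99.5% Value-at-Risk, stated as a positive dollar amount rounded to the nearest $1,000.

σ_p² = 0.46²·2.834² + 0.54²·4.28² + 2·-0.46·0.46·0.54·2.834·4.28 = 4.2692 (%²).
σ_p = √4.2692 = 2.066%.
VaR = 2.576 × 2.066% = 5.322%; on $8,000,000 that is $425,760.

$426,000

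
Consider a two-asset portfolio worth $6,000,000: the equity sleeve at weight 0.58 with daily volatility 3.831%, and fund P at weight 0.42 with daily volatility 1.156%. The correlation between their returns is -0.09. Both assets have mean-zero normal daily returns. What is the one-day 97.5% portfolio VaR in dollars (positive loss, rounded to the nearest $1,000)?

σ_p² = 0.58²·3.831² + 0.42²·1.156² + 2·-0.09·0.58·0.42·3.831·1.156 = 4.9787 (%²).
σ_p = √4.9787 = 2.231%.
At 97.5%, z = 1.960.
VaR = 1.960 × 2.231% = 4.373%; on $6,000,000 that is $262,380.

$262,000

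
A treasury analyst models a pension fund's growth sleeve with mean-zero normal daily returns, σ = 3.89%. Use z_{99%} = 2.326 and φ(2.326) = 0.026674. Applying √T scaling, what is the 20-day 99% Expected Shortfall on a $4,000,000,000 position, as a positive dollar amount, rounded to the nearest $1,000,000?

σ_{20d} = 3.89% × √20 = 17.397%.
ES multiplier = φ(z)/(1−α) = 0.026674/0.01 = 2.667.
ES = 17.397% × 2.667 = 46.398%; on $4,000,000,000: $1,855,920,000.

$1,856,000,000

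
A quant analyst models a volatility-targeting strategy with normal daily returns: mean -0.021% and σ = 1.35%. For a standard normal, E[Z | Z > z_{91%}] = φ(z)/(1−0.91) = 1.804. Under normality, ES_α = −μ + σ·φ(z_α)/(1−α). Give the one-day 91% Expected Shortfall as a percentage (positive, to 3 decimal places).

ES = −(-0.021%) + 1.35% × 1.804 = 2.456%.

2.456%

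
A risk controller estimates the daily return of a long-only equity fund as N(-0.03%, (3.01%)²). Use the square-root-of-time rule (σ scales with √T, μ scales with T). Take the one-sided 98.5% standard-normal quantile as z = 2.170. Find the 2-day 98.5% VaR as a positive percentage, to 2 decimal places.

9.30%

σ_{2d} = 3.01% × √2 = 4.257%; μ_{2d} = 2 × -0.03% = -0.060%.
VaR = −(-0.060%) + 2.170 × 4.257% = 9.298%.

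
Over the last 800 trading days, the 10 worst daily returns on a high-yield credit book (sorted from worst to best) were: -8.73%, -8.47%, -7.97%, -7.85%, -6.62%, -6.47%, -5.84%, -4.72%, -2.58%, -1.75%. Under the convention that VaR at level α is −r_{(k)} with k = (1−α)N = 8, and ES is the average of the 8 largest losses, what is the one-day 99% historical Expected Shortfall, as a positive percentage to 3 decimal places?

7.084%

The 8 worst returns sum to -56.67%.
ES = −(-56.67%) / 8 = 7.08375% ≈ 7.084%.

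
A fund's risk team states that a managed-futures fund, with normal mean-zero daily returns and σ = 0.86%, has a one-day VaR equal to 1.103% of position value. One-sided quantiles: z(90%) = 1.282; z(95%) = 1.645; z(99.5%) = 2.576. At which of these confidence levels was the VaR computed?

Implied z = VaR/σ = 1.103 / 0.86 = 1.283.
This matches z(90%) = 1.282.

90%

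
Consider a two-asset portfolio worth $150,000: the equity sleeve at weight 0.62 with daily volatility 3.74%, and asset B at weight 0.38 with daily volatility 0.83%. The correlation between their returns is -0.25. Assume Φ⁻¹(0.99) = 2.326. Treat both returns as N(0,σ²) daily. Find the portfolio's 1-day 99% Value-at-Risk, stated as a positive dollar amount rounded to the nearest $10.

σ_p² = 0.62²·3.74² + 0.38²·0.83² + 2·-0.25·0.62·0.38·3.74·0.83 = 5.1106 (%²).
σ_p = √5.1106 = 2.261%.
VaR = 2.326 × 2.261% = 5.259%; on $150,000 that is $7,889.

$7,890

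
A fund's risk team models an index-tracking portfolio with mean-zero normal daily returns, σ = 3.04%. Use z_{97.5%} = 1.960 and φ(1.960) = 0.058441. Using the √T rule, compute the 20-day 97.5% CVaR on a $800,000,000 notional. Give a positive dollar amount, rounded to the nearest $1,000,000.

σ_{20d} = 3.04% × √20 = 13.595%.
ES multiplier = φ(z)/(1−α) = 0.058441/0.025 = 2.338.
ES = 13.595% × 2.338 = 31.785%; on $800,000,000: $254,280,000.

$254,000,000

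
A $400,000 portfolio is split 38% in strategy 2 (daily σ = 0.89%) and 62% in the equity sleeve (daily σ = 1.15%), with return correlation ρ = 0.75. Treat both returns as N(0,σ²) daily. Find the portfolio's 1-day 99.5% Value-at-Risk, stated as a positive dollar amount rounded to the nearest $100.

$10,200

σ_p² = 0.38²·0.89² + 0.62²·1.15² + 2·0.75·0.38·0.62·0.89·1.15 = 0.9845 (%²).
σ_p = √0.9845 = 0.992%.
At 99.5%, z = 2.576.
VaR = 2.576 × 0.992% = 2.555%; on $400,000 that is $10,220.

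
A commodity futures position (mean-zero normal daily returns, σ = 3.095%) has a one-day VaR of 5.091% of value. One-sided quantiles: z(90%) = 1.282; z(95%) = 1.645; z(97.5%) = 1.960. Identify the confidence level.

95%

Implied z = VaR/σ = 5.091 / 3.095 = 1.645.
This matches z(95%) = 1.645.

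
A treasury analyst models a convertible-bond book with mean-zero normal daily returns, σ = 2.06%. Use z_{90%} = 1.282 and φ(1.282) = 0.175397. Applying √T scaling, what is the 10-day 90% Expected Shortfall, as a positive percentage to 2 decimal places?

11.43%

σ_{10d} = 2.06% × √10 = 6.514%.
ES multiplier = φ(z)/(1−α) = 0.175397/0.1 = 1.754.
ES = 6.514% × 1.754 = 11.426%.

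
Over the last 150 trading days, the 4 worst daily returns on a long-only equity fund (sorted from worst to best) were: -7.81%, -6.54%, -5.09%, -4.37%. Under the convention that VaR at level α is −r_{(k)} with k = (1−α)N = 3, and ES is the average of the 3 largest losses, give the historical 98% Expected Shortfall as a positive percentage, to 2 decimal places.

6.48%

The 3 worst returns sum to -19.44%.
ES = −(-19.44%) / 3 = 6.48%.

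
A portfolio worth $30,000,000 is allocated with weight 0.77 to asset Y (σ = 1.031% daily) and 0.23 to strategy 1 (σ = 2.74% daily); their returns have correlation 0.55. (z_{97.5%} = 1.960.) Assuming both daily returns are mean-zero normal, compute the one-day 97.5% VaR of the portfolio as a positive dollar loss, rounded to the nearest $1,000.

σ_p² = 0.77²·1.031² + 0.23²·2.74² + 2·0.55·0.77·0.23·1.031·2.74 = 1.5777 (%²).
σ_p = √1.5777 = 1.256%.
VaR = 1.960 × 1.256% = 2.462%; on $30,000,000 that is $738,600.

$739,000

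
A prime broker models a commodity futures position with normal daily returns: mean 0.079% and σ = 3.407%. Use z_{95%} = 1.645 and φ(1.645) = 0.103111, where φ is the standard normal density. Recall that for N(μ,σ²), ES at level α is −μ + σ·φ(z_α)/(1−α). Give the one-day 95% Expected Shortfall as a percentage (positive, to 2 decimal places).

6.95%

Tail multiplier: φ(z)/(1−α) = 0.103111 / 0.05 = 2.062.
ES = −(0.079%) + 3.407% × 2.062 = 6.946%.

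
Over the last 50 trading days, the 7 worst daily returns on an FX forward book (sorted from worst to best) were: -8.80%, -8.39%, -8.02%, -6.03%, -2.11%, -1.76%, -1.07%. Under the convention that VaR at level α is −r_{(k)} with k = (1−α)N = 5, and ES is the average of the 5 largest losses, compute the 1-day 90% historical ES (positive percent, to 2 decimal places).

The 5 worst returns sum to -33.35%.
ES = −(-33.35%) / 5 = 6.67%.

6.67%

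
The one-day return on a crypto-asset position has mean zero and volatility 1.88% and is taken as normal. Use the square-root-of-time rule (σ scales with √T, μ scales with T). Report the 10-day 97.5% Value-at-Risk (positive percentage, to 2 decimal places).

11.65%

At 97.5%, z = 1.960.
σ_{10d} = 1.88% × √10 = 5.945%.
VaR = 1.960 × 5.945% = 11.652%.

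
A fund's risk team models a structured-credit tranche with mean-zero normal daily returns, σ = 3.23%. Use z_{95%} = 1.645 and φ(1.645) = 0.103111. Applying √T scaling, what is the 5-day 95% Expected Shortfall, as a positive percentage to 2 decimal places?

14.89%

σ_{5d} = 3.23% × √5 = 7.222%.
ES multiplier = φ(z)/(1−α) = 0.103111/0.05 = 2.062.
ES = 7.222% × 2.062 = 14.892%.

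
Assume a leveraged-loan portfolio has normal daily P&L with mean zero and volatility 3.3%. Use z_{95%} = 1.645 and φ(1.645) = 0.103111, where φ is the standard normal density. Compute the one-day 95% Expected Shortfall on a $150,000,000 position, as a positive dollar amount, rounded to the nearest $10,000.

$10,210,000

Tail multiplier: φ(z)/(1−α) = 0.103111 / 0.05 = 2.062.
ES = 3.3% × 2.062 = 6.805%.
On $150,000,000: 0.06805 × $150,000,000 = $10,207,500.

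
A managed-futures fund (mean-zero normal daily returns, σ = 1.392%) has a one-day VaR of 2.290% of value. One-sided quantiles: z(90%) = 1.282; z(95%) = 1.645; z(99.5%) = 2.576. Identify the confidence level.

Implied z = VaR/σ = 2.290 / 1.392 = 1.645.
This matches z(95%) = 1.645.

95%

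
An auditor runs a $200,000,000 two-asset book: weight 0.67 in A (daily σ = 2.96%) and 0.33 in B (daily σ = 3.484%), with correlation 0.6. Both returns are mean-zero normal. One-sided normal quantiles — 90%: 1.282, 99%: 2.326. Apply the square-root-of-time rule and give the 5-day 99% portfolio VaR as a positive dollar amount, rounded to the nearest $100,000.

σ_p = √(0.67²·2.96² + 0.33²·3.484² + 2·0.6·0.67·0.33·2.96·3.484) = 2.827%.
σ_{5d} = 2.827% × √5 = 6.321%.
VaR = 2.326 × 6.321% = 14.703%; on $200,000,000 that is $29,406,000.

$29,400,000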